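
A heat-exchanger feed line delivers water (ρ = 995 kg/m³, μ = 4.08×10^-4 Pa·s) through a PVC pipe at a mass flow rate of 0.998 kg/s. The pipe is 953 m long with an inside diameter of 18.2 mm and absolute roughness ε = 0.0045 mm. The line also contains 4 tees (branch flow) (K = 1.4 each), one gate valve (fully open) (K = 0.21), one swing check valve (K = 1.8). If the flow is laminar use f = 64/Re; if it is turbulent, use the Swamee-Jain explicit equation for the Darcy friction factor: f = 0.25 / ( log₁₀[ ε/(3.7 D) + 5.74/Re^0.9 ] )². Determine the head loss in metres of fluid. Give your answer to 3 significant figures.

A = πD²/4 = π(0.0182)²/4 = 0.0002602 m²; mean velocity V = ṁ/(ρA) = 0.998/(995 · 0.0002602) = 3.855 m/s.
Reynolds number Re = ρVD/μ = 995 · 3.855 · 0.0182 / 0.000408 = 1.711e+05.
Re > 4000 → turbulent. Relative roughness ε/D = 4.5e-06/0.0182 = 0.000247. Swamee-Jain: f = 0.25/(log₁₀[0.000247/3.7 + 5.74/1.711e+05^0.9])² = 0.25/(log₁₀[6.68e-05 + 0.000112])² = 0.25/(-3.748)² = 0.0178.
Total minor-loss coefficient ΣK = 4·1.4 + 1·0.21 + 1·1.8 = 7.61.
ΔP = [f·L/D + ΣK]·(ρV²/2) = [0.0178·953/0.0182 + 7.61]·(995·3.855²/2) = [932 + 7.61]·7395 = 6.949e+06 Pa.
Head loss h_f = ΔP/(ρg) = 6.949e+06/(995·9.81) = 712 m.

h_f ≈ 712 m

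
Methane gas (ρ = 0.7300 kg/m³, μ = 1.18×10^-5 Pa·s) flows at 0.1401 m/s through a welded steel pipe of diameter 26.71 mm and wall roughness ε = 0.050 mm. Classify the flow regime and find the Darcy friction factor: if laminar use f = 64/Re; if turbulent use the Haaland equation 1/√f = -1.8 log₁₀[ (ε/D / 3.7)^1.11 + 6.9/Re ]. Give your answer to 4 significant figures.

Re = ρVD/μ = 0.73·0.1401·0.02671/1.18e-05 = 231.5.
Re < 2300 → laminar, so f = 64/Re = 0.2765 (roughness is irrelevant in laminar flow).

f ≈ 0.2765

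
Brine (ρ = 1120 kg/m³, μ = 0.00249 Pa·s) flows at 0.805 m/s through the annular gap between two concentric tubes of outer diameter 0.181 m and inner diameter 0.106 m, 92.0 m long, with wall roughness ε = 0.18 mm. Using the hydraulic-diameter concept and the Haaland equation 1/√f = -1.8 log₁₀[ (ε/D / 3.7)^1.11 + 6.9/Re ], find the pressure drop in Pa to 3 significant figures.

Hydraulic diameter D_h = 4A/P = D_o - D_i = 0.181 - 0.106 = 0.075 m.
Re = ρVD_h/μ = 1120·0.805·0.075/0.00249 = 2.716e+04.
ε/D_h = 0.00018/0.075 = 0.0024; Haaland gives 1/√f = -1.8 log₁₀[0.000289+0.000254] = 5.877, so f = 0.02895.
ΔP = f(L/D_h)(ρV²/2) = 0.02895·92/0.075·362.9 = 1.289e+04 Pa.

ΔP ≈ 12900 Pa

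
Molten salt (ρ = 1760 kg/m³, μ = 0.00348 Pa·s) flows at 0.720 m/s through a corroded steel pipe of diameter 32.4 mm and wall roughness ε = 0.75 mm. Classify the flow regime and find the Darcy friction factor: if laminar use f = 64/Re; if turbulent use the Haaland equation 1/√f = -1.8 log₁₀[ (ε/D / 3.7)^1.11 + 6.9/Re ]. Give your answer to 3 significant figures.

Re = ρVD/μ = 1760·0.72·0.0324/0.00348 = 1.18e+04.
Re > 4000 → turbulent. ε/D = 0.00075/0.0324 = 0.0231; Haaland: 1/√f = -1.8 log₁₀[0.00358 + 0.000585] = 4.285, so f = 0.05447.

f ≈ 0.0545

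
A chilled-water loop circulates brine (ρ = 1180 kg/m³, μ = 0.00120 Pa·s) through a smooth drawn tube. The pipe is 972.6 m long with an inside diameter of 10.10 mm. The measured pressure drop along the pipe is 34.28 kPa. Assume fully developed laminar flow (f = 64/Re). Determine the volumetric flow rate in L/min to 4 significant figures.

For laminar flow, f = 64/Re with Re = ρVD/μ, so Darcy-Weisbach reduces to ΔP = 32μLV/D². Solving for V: V = ΔP·D²/(32μL) = 3.428e+04·(0.0101)²/(32·0.0012·972.6) = 0.09363 m/s.
Check: Re = ρVD/μ = 1180·0.09363·0.0101/0.0012 = 929.9 < 2300, so the laminar assumption holds.
Q = V·A = 0.09363·(π/4·0.0101²) = 7.502e-06 m³/s = 0.4501 L/min.

Q ≈ 0.4501 L/min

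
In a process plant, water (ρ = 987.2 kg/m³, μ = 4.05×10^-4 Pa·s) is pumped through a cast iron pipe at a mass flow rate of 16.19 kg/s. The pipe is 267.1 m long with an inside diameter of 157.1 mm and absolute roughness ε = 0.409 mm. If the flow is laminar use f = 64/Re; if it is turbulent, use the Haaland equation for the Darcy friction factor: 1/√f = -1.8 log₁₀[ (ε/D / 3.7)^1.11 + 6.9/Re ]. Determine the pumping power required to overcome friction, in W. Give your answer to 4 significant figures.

P ≈ 252.4 W

A = πD²/4 = π(0.1571)²/4 = 0.01938 m²; mean velocity V = ṁ/(ρA) = 16.19/(987.2 · 0.01938) = 0.8461 m/s.
Reynolds number Re = ρVD/μ = 987.2 · 0.8461 · 0.1571 / 0.000405 = 3.24e+05.
Re > 4000 → turbulent. Relative roughness ε/D = 0.000409/0.1571 = 0.0026. Haaland: 1/√f = -1.8 log₁₀[(0.0026/3.7)^1.11 + 6.9/3.24e+05] = -1.8 log₁₀[0.000317 + 2.13e-05] = 6.248, so f = 0.02562.
Darcy-Weisbach: ΔP = f(L/D)(ρV²/2) = 0.02562·(267.1/0.1571)·(987.2·0.8461²/2) = 0.02562·1700·353.3 = 1.539e+04 Pa.
Q = ṁ/ρ = 16.19/987.2 = 0.0164 m³/s.
Pumping power P = QΔP = 0.0164·1.539e+04 = 252.36 W = 252.4 W.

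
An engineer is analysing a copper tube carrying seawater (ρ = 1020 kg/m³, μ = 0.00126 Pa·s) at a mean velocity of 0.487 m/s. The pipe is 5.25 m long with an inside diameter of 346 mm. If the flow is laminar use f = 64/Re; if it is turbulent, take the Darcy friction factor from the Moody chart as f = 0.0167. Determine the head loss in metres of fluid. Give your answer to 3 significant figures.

h_f ≈ 0.00306 m

Reynolds number Re = ρVD/μ = 1020 · 0.487 · 0.346 / 0.00126 = 1.364e+05.
Re > 4000 → turbulent; use the Moody-chart value f = 0.0167.
Darcy-Weisbach: ΔP = f(L/D)(ρV²/2) = 0.0167·(5.25/0.346)·(1020·0.487²/2) = 0.0167·15.17·121 = 30.65 Pa.
Head loss h_f = ΔP/(ρg) = 30.65/(1020·9.81) = 0.00306 m.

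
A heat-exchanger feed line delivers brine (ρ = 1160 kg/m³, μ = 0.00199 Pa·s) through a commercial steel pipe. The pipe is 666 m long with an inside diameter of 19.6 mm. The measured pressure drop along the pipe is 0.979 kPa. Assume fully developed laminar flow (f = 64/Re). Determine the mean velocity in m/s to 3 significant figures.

V ≈ 0.00887 m/s

For laminar flow, f = 64/Re with Re = ρVD/μ, so Darcy-Weisbach reduces to ΔP = 32μLV/D². Solving for V: V = ΔP·D²/(32μL) = 979·(0.0196)²/(32·0.00199·666) = 0.008868 m/s.
Check: Re = ρVD/μ = 1160·0.008868·0.0196/0.00199 = 101.3 < 2300, so the laminar assumption holds.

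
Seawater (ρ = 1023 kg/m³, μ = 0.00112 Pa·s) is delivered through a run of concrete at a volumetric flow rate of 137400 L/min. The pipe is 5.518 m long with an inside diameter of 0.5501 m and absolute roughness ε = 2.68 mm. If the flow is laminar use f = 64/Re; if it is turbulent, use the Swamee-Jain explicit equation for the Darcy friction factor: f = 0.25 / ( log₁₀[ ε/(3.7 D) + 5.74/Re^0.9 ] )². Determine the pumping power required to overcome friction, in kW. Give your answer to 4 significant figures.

P ≈ 32.91 kW

Q = 137400 L/min = 137400/60000 = 2.29 m³/s.
Cross-sectional area A = πD²/4 = π(0.5501)²/4 = 0.2377 m²; mean velocity V = Q/A = 2.29/0.2377 = 9.635 m/s.
Reynolds number Re = ρVD/μ = 1023 · 9.635 · 0.5501 / 0.00112 = 4.841e+06.
Re > 4000 → turbulent. Relative roughness ε/D = 0.00268/0.5501 = 0.00487. Swamee-Jain: f = 0.25/(log₁₀[0.00487/3.7 + 5.74/4.841e+06^0.9])² = 0.25/(log₁₀[0.00132 + 5.53e-06])² = 0.25/(-2.879)² = 0.03017.
Darcy-Weisbach: ΔP = f(L/D)(ρV²/2) = 0.03017·(5.518/0.5501)·(1023·9.635²/2) = 0.03017·10.03·4.749e+04 = 1.437e+04 Pa.
Pumping power P = QΔP = 2.29·1.437e+04 = 32908 W = 32.91 kW.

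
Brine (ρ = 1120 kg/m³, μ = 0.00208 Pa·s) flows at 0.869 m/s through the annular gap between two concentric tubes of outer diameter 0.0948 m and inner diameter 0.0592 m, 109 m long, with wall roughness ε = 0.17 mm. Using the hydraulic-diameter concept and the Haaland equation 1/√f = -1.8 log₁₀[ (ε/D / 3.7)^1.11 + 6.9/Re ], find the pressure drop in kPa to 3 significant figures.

ΔP ≈ 44.8 kPa

Hydraulic diameter D_h = 4A/P = D_o - D_i = 0.0948 - 0.0592 = 0.0356 m.
Re = ρVD_h/μ = 1120·0.869·0.0356/0.00208 = 1.666e+04.
ε/D_h = 0.00017/0.0356 = 0.00478; Haaland gives 1/√f = -1.8 log₁₀[0.000621+0.000414] = 5.373, so f = 0.03464.
ΔP = f(L/D_h)(ρV²/2) = 0.03464·109/0.0356·422.9 = 4.485e+04 Pa.
ΔP = 44.8 kPa.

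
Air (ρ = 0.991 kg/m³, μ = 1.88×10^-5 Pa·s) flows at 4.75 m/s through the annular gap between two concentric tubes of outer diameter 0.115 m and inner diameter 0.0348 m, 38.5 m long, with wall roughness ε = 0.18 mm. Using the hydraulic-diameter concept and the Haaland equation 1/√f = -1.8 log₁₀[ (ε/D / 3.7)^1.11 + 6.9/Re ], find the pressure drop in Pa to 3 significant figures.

ΔP ≈ 160 Pa

Hydraulic diameter D_h = 4A/P = D_o - D_i = 0.115 - 0.0348 = 0.0802 m.
Re = ρVD_h/μ = 0.991·4.75·0.0802/1.88e-05 = 2.008e+04.
ε/D_h = 0.00018/0.0802 = 0.00224; Haaland gives 1/√f = -1.8 log₁₀[0.000269+0.000344] = 5.784, so f = 0.02989.
ΔP = f(L/D_h)(ρV²/2) = 0.02989·38.5/0.0802·11.18 = 160.4 Pa.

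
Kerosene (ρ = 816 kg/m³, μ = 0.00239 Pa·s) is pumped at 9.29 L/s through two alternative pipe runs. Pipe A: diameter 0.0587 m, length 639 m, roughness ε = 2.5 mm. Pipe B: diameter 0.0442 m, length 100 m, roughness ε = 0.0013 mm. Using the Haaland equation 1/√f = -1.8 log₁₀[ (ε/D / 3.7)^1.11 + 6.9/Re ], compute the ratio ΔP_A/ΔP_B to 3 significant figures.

Pipe A: V = Q/A = 0.00929/0.002706 = 3.433 m/s; Re = 6.88e+04; ε/D = 0.0426; Haaland → f = 0.06702; ΔP_A = f(L/D)(ρV²/2) = 3.508e+06 Pa.
Pipe B: V = Q/A = 0.00929/0.001534 = 6.055 m/s; Re = 9.137e+04; ε/D = 2.94e-05; Haaland → f = 0.01828; ΔP_B = f(L/D)(ρV²/2) = 6.184e+05 Pa.
ΔP_A/ΔP_B = 3.508e+06/6.184e+05 = 5.67.

ΔP_A/ΔP_B ≈ 5.67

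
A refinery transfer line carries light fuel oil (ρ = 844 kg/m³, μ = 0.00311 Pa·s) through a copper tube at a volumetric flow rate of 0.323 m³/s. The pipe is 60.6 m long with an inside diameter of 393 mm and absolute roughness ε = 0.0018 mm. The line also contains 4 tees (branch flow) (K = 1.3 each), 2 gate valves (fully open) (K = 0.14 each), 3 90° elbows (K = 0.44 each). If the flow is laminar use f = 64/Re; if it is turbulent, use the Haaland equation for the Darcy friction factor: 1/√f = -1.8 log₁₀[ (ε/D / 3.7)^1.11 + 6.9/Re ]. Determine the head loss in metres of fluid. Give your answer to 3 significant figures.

h_f ≈ 3.27 m

Cross-sectional area A = πD²/4 = π(0.393)²/4 = 0.1213 m²; mean velocity V = Q/A = 0.323/0.1213 = 2.663 m/s.
Reynolds number Re = ρVD/μ = 844 · 2.663 · 0.393 / 0.00311 = 2.84e+05.
Re > 4000 → turbulent. Relative roughness ε/D = 1.8e-06/0.393 = 4.58e-06. Haaland: 1/√f = -1.8 log₁₀[(4.58e-06/3.7)^1.11 + 6.9/2.84e+05] = -1.8 log₁₀[2.77e-07 + 2.43e-05] = 8.297, so f = 0.01453.
Total minor-loss coefficient ΣK = 4·1.3 + 2·0.14 + 3·0.44 = 6.8.
ΔP = [f·L/D + ΣK]·(ρV²/2) = [0.01453·60.6/0.393 + 6.8]·(844·2.663²/2) = [2.24 + 6.8]·2992 = 2.705e+04 Pa.
Head loss h_f = ΔP/(ρg) = 2.705e+04/(844·9.81) = 3.27 m.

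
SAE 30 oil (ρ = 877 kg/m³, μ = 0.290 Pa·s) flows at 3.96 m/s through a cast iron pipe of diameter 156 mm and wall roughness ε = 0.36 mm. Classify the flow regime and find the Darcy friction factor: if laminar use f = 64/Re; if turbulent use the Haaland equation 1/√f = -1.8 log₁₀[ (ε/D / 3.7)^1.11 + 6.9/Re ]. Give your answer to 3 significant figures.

f ≈ 0.0343

Re = ρVD/μ = 877·3.96·0.156/0.29 = 1868.
Re < 2300 → laminar, so f = 64/Re = 0.03426 (roughness is irrelevant in laminar flow).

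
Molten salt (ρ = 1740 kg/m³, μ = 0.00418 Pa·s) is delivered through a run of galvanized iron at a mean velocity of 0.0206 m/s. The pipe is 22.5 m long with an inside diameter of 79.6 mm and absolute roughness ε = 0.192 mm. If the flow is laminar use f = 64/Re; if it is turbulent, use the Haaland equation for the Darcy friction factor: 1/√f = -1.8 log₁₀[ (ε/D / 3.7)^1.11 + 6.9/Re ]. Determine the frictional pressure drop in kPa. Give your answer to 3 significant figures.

ΔP ≈ 0.00978 kPa

Reynolds number Re = ρVD/μ = 1740 · 0.0206 · 0.0796 / 0.00418 = 682.6.
Re < 2300 → laminar flow, so f = 64/Re = 64/682.6 = 0.09376 (the turbulent correlation is not needed).
Darcy-Weisbach: ΔP = f(L/D)(ρV²/2) = 0.09376·(22.5/0.0796)·(1740·0.0206²/2) = 0.09376·282.7·0.3692 = 9.785 Pa.
ΔP = 9.785 Pa = 0.00978 kPa.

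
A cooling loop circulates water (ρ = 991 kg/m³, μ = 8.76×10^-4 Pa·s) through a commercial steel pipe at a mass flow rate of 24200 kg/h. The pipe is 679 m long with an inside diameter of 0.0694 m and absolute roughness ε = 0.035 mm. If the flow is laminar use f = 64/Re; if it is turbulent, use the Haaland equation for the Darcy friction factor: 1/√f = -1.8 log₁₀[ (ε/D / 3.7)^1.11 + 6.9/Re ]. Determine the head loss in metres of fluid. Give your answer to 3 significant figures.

h_f ≈ 30.9 m

ṁ = 24200 kg/h = 24200/3600 = 6.722 kg/s.
A = πD²/4 = π(0.0694)²/4 = 0.003783 m²; mean velocity V = ṁ/(ρA) = 6.722/(991 · 0.003783) = 1.793 m/s.
Reynolds number Re = ρVD/μ = 991 · 1.793 · 0.0694 / 0.000876 = 1.408e+05.
Re > 4000 → turbulent. Relative roughness ε/D = 3.5e-05/0.0694 = 0.000504. Haaland: 1/√f = -1.8 log₁₀[(0.000504/3.7)^1.11 + 6.9/1.408e+05] = -1.8 log₁₀[5.12e-05 + 4.9e-05] = 7.198, so f = 0.0193.
Darcy-Weisbach: ΔP = f(L/D)(ρV²/2) = 0.0193·(679/0.0694)·(991·1.793²/2) = 0.0193·9784·1593 = 3.009e+05 Pa.
Head loss h_f = ΔP/(ρg) = 3.009e+05/(991·9.81) = 30.9 m.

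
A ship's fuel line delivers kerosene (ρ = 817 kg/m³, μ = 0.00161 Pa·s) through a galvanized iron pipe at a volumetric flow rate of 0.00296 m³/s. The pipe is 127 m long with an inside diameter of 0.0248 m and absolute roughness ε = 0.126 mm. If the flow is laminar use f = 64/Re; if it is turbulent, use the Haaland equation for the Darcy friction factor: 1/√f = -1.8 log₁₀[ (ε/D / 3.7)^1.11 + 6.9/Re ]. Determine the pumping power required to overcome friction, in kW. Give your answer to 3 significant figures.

Cross-sectional area A = πD²/4 = π(0.0248)²/4 = 0.0004831 m²; mean velocity V = Q/A = 0.00296/0.0004831 = 6.128 m/s.
Reynolds number Re = ρVD/μ = 817 · 6.128 · 0.0248 / 0.00161 = 7.712e+04.
Re > 4000 → turbulent. Relative roughness ε/D = 0.000126/0.0248 = 0.00508. Haaland: 1/√f = -1.8 log₁₀[(0.00508/3.7)^1.11 + 6.9/7.712e+04] = -1.8 log₁₀[0.000665 + 8.95e-05] = 5.62, so f = 0.03166.
Darcy-Weisbach: ΔP = f(L/D)(ρV²/2) = 0.03166·(127/0.0248)·(817·6.128²/2) = 0.03166·5121·1.534e+04 = 2.487e+06 Pa.
Pumping power P = QΔP = 0.00296·2.487e+06 = 7361 W = 7.36 kW.

P ≈ 7.36 kW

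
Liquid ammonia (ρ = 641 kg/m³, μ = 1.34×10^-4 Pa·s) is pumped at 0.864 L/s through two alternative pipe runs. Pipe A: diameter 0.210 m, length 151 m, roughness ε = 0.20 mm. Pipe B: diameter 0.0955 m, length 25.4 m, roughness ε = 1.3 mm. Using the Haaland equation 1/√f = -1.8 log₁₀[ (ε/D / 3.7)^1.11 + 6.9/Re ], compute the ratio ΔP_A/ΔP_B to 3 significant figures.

Pipe A: V = Q/A = 0.000864/0.03464 = 0.02495 m/s; Re = 2.506e+04; ε/D = 0.000952; Haaland → f = 0.02637; ΔP_A = f(L/D)(ρV²/2) = 3.781 Pa.
Pipe B: V = Q/A = 0.000864/0.007163 = 0.1206 m/s; Re = 5.51e+04; ε/D = 0.0136; Haaland → f = 0.04312; ΔP_B = f(L/D)(ρV²/2) = 53.47 Pa.
ΔP_A/ΔP_B = 3.781/53.47 = 0.0707.

ΔP_A/ΔP_B ≈ 0.0707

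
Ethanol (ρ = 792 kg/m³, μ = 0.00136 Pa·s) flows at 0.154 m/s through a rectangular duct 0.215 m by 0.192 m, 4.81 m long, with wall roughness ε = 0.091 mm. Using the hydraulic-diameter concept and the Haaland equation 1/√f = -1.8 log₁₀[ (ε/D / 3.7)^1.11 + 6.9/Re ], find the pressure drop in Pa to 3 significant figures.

Hydraulic diameter D_h = 4A/P = 4·(0.215·0.192)/(2·(0.215+0.192)) = 0.1651/0.814 = 0.2029 m.
Re = ρVD_h/μ = 792·0.154·0.2029/0.00136 = 1.819e+04.
ε/D_h = 9.1e-05/0.2029 = 0.000449; Haaland gives 1/√f = -1.8 log₁₀[4.5e-05+0.000379] = 6.07, so f = 0.02714.
ΔP = f(L/D_h)(ρV²/2) = 0.02714·4.81/0.2029·9.392 = 6.044 Pa.

ΔP ≈ 6.04 Pa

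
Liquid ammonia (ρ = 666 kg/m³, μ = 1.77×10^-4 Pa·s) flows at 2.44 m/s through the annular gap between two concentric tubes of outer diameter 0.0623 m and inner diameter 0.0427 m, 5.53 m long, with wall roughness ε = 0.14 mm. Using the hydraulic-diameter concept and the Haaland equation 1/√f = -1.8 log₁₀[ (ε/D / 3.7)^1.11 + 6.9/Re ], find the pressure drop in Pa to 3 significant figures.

Hydraulic diameter D_h = 4A/P = D_o - D_i = 0.0623 - 0.0427 = 0.0196 m.
Re = ρVD_h/μ = 666·2.44·0.0196/0.000177 = 1.799e+05.
ε/D_h = 0.00014/0.0196 = 0.00714; Haaland gives 1/√f = -1.8 log₁₀[0.000971+3.83e-05] = 5.393, so f = 0.03438.
ΔP = f(L/D_h)(ρV²/2) = 0.03438·5.53/0.0196·1983 = 1.923e+04 Pa.

ΔP ≈ 19200 Pa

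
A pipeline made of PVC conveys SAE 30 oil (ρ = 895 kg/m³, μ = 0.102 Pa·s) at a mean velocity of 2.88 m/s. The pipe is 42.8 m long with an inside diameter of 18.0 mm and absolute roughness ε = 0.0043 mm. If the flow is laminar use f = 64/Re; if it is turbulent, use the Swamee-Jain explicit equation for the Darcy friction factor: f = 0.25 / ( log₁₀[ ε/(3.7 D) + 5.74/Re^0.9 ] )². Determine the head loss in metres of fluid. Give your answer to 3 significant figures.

Reynolds number Re = ρVD/μ = 895 · 2.88 · 0.018 / 0.102 = 454.9.
Re < 2300 → laminar flow, so f = 64/Re = 64/454.9 = 0.1407 (the turbulent correlation is not needed).
Darcy-Weisbach: ΔP = f(L/D)(ρV²/2) = 0.1407·(42.8/0.018)·(895·2.88²/2) = 0.1407·2378·3712 = 1.242e+06 Pa.
Head loss h_f = ΔP/(ρg) = 1.242e+06/(895·9.81) = 141 m.

h_f ≈ 141 m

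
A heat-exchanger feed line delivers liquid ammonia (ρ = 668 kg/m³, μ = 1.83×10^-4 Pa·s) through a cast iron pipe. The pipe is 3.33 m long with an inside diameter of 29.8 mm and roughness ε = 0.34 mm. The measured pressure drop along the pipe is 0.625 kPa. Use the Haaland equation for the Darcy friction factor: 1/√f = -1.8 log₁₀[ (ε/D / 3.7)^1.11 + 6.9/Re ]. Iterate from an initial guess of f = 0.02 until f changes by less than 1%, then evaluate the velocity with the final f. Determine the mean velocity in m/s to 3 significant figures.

V ≈ 0.643 m/s

Rearranging Darcy-Weisbach: V = √(2·ΔP·D/(f·L·ρ)). With ε/D = 0.00034/0.0298 = 0.0114, iterate starting from f = 0.02:
  f = 0.02 → V = √(2·625·0.0298/(0.02·3.33·668)) = 0.915 m/s; Re = ρVD/μ = 9.954e+04; f → 0.04025
  f = 0.04025 → V = 0.645 m/s; Re = 7.016e+04; f → 0.04047
Converged (Δf/f < 1%). With the final f = 0.04047: V = √(2·625·0.0298/(0.04047·3.33·668)) = 0.6433 m/s.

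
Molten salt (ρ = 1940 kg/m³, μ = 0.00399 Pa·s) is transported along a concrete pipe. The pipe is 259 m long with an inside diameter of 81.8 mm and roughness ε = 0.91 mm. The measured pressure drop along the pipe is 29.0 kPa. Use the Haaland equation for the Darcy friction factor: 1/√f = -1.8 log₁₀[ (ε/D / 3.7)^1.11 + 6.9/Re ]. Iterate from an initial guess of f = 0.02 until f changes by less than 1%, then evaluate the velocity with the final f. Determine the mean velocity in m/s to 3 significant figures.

V ≈ 0.474 m/s

Rearranging Darcy-Weisbach: V = √(2·ΔP·D/(f·L·ρ)). With ε/D = 0.00091/0.0818 = 0.0111, iterate starting from f = 0.02:
  f = 0.02 → V = √(2·2.9e+04·0.0818/(0.02·259·1940)) = 0.6871 m/s; Re = ρVD/μ = 2.733e+04; f → 0.04125
  f = 0.04125 → V = 0.4784 m/s; Re = 1.903e+04; f → 0.04203
  f = 0.04203 → V = 0.474 m/s; Re = 1.885e+04; f → 0.04205
Converged (Δf/f < 1%). With the final f = 0.04205: V = √(2·2.9e+04·0.0818/(0.04205·259·1940)) = 0.4739 m/s.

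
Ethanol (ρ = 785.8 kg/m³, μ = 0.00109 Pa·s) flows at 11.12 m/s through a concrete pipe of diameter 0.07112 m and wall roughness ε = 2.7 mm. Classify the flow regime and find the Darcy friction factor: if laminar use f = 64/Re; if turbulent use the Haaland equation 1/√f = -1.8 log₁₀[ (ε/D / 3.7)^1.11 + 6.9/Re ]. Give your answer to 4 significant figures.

Re = ρVD/μ = 785.8·11.12·0.07112/0.00109 = 5.701e+05.
Re > 4000 → turbulent. ε/D = 0.0027/0.07112 = 0.038; Haaland: 1/√f = -1.8 log₁₀[0.0062 + 1.21e-05] = 3.972, so f = 0.06338.

f ≈ 0.06338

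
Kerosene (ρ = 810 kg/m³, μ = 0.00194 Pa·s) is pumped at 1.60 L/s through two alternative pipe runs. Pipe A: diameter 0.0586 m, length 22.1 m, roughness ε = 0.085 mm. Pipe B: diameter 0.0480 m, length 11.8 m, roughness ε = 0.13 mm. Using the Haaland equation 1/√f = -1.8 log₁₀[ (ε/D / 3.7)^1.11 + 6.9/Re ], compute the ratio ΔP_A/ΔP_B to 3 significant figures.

Pipe A: V = Q/A = 0.0016/0.002697 = 0.5932 m/s; Re = 1.451e+04; ε/D = 0.00145; Haaland → f = 0.03027; ΔP_A = f(L/D)(ρV²/2) = 1627 Pa.
Pipe B: V = Q/A = 0.0016/0.00181 = 0.8842 m/s; Re = 1.772e+04; ε/D = 0.00271; Haaland → f = 0.03125; ΔP_B = f(L/D)(ρV²/2) = 2433 Pa.
ΔP_A/ΔP_B = 1627/2433 = 0.669.

ΔP_A/ΔP_B ≈ 0.669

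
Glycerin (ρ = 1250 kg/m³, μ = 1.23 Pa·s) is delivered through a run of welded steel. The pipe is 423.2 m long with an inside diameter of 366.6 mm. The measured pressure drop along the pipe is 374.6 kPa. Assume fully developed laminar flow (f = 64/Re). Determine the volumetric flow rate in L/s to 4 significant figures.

For laminar flow, f = 64/Re with Re = ρVD/μ, so Darcy-Weisbach reduces to ΔP = 32μLV/D². Solving for V: V = ΔP·D²/(32μL) = 3.746e+05·(0.3666)²/(32·1.23·423.2) = 3.022 m/s.
Check: Re = ρVD/μ = 1250·3.022·0.3666/1.23 = 1126 < 2300, so the laminar assumption holds.
Q = V·A = 3.022·(π/4·0.3666²) = 0.319 m³/s = 319.0 L/s.

Q ≈ 319.0 L/s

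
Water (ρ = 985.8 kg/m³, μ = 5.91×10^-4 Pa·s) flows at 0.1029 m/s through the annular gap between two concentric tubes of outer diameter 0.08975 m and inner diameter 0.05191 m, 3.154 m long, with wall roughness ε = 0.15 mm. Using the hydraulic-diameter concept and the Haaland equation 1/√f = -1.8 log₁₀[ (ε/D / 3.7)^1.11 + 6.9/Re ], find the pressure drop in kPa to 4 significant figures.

Hydraulic diameter D_h = 4A/P = D_o - D_i = 0.08975 - 0.05191 = 0.03784 m.
Re = ρVD_h/μ = 985.8·0.1029·0.03784/0.000591 = 6495.
ε/D_h = 0.00015/0.03784 = 0.00396; Haaland gives 1/√f = -1.8 log₁₀[0.000505+0.00106] = 5.049, so f = 0.03923.
ΔP = f(L/D_h)(ρV²/2) = 0.03923·3.154/0.03784·5.219 = 17.07 Pa.
ΔP = 0.01707 kPa.

ΔP ≈ 0.01707 kPa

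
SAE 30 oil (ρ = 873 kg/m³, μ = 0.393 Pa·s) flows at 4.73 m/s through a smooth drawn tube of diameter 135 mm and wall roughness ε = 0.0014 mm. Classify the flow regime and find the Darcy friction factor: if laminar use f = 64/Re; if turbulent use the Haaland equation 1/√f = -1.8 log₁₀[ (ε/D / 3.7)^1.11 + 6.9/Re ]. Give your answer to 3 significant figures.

f ≈ 0.0451

Re = ρVD/μ = 873·4.73·0.135/0.393 = 1418.
Re < 2300 → laminar, so f = 64/Re = 0.04512 (roughness is irrelevant in laminar flow).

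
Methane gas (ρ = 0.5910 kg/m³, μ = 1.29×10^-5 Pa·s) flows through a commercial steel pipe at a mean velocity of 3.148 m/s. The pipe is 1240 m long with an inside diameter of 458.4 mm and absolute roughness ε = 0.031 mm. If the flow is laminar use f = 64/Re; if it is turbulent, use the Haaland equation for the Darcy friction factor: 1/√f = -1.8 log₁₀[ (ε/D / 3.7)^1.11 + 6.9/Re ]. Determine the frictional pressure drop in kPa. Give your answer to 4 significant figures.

ΔP ≈ 0.1560 kPa

Reynolds number Re = ρVD/μ = 0.591 · 3.148 · 0.4584 / 1.29e-05 = 6.611e+04.
Re > 4000 → turbulent. Relative roughness ε/D = 3.1e-05/0.4584 = 6.76e-05. Haaland: 1/√f = -1.8 log₁₀[(6.76e-05/3.7)^1.11 + 6.9/6.611e+04] = -1.8 log₁₀[5.5e-06 + 0.000104] = 7.126, so f = 0.01969.
Darcy-Weisbach: ΔP = f(L/D)(ρV²/2) = 0.01969·(1240/0.4584)·(0.591·3.148²/2) = 0.01969·2705·2.928 = 156 Pa.
ΔP = 156 Pa = 0.1560 kPa.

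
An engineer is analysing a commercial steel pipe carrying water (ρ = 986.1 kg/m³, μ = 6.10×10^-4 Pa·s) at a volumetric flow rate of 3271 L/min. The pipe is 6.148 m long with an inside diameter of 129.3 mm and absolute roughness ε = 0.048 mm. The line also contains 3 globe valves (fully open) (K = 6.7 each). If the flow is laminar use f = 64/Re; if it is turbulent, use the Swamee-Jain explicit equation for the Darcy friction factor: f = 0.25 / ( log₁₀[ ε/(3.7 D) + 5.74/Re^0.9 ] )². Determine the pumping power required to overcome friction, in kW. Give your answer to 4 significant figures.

Q = 3271 L/min = 3271/60000 = 0.05452 m³/s.
Cross-sectional area A = πD²/4 = π(0.1293)²/4 = 0.01313 m²; mean velocity V = Q/A = 0.05452/0.01313 = 4.152 m/s.
Reynolds number Re = ρVD/μ = 986.1 · 4.152 · 0.1293 / 0.00061 = 8.678e+05.
Re > 4000 → turbulent. Relative roughness ε/D = 4.8e-05/0.1293 = 0.000371. Swamee-Jain: f = 0.25/(log₁₀[0.000371/3.7 + 5.74/8.678e+05^0.9])² = 0.25/(log₁₀[0.0001 + 2.6e-05])² = 0.25/(-3.899)² = 0.01645.
Total minor-loss coefficient ΣK = 3·6.7 = 20.1.
ΔP = [f·L/D + ΣK]·(ρV²/2) = [0.01645·6.148/0.1293 + 20.1]·(986.1·4.152²/2) = [0.7821 + 20.1]·8499 = 1.775e+05 Pa.
Pumping power P = QΔP = 0.05452·1.775e+05 = 9675.6 W = 9.676 kW.

P ≈ 9.676 kW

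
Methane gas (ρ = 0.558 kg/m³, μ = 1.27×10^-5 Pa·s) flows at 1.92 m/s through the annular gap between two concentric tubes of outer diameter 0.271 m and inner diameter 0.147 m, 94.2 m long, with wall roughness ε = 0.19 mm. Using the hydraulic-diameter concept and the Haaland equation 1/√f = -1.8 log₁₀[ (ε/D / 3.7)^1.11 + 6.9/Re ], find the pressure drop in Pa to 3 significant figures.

ΔP ≈ 25.5 Pa

Hydraulic diameter D_h = 4A/P = D_o - D_i = 0.271 - 0.147 = 0.124 m.
Re = ρVD_h/μ = 0.558·1.92·0.124/1.27e-05 = 1.046e+04.
ε/D_h = 0.00019/0.124 = 0.00153; Haaland gives 1/√f = -1.8 log₁₀[0.000176+0.00066] = 5.541, so f = 0.03258.
ΔP = f(L/D_h)(ρV²/2) = 0.03258·94.2/0.124·1.029 = 25.45 Pa.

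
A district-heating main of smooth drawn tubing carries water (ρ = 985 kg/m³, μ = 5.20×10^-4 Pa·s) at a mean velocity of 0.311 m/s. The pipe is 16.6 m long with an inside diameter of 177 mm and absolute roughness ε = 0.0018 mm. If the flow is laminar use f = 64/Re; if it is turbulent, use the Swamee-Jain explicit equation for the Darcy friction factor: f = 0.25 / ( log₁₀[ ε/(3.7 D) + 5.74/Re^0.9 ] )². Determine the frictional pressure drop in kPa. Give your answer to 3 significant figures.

ΔP ≈ 0.0794 kPa

Reynolds number Re = ρVD/μ = 985 · 0.311 · 0.177 / 0.00052 = 1.043e+05.
Re > 4000 → turbulent. Relative roughness ε/D = 1.8e-06/0.177 = 1.02e-05. Swamee-Jain: f = 0.25/(log₁₀[1.02e-05/3.7 + 5.74/1.043e+05^0.9])² = 0.25/(log₁₀[2.75e-06 + 0.000175])² = 0.25/(-3.751)² = 0.01777.
Darcy-Weisbach: ΔP = f(L/D)(ρV²/2) = 0.01777·(16.6/0.177)·(985·0.311²/2) = 0.01777·93.79·47.64 = 79.39 Pa.
ΔP = 79.39 Pa = 0.0794 kPa.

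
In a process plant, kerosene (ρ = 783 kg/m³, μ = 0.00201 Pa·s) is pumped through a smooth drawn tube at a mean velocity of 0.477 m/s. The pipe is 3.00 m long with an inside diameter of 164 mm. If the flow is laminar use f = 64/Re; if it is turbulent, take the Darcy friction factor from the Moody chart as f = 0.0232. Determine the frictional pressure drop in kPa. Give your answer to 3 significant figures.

ΔP ≈ 0.0378 kPa

Reynolds number Re = ρVD/μ = 783 · 0.477 · 0.164 / 0.00201 = 3.047e+04.
Re > 4000 → turbulent; use the Moody-chart value f = 0.0232.
Darcy-Weisbach: ΔP = f(L/D)(ρV²/2) = 0.0232·(3/0.164)·(783·0.477²/2) = 0.0232·18.29·89.08 = 37.8 Pa.
ΔP = 37.8 Pa = 0.0378 kPa.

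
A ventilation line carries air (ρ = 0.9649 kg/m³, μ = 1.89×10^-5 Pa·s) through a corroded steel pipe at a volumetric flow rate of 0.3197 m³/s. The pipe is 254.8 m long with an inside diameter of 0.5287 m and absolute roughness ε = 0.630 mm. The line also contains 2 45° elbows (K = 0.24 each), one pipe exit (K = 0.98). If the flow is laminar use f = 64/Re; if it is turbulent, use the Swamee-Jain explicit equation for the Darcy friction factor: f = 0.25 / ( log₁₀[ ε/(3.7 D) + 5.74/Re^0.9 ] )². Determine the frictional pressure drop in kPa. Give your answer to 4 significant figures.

ΔP ≈ 0.01408 kPa

Cross-sectional area A = πD²/4 = π(0.5287)²/4 = 0.2195 m²; mean velocity V = Q/A = 0.3197/0.2195 = 1.456 m/s.
Reynolds number Re = ρVD/μ = 0.9649 · 1.456 · 0.5287 / 1.89e-05 = 3.931e+04.
Re > 4000 → turbulent. Relative roughness ε/D = 0.00063/0.5287 = 0.00119. Swamee-Jain: f = 0.25/(log₁₀[0.00119/3.7 + 5.74/3.931e+04^0.9])² = 0.25/(log₁₀[0.000322 + 0.000421])² = 0.25/(-3.129)² = 0.02553.
Total minor-loss coefficient ΣK = 2·0.24 + 1·0.98 = 1.46.
ΔP = [f·L/D + ΣK]·(ρV²/2) = [0.02553·254.8/0.5287 + 1.46]·(0.9649·1.456²/2) = [12.3 + 1.46]·1.023 = 14.08 Pa.
ΔP = 14.08 Pa = 0.01408 kPa.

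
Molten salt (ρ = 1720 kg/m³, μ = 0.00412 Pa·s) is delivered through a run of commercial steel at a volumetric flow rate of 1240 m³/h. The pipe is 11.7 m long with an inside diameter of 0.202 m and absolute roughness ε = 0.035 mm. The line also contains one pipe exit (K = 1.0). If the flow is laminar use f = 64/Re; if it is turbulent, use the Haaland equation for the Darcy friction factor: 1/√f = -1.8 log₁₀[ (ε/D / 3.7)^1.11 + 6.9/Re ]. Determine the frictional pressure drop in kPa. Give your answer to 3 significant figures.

Q = 1240 m³/h = 1240/3600 = 0.3444 m³/s.
Cross-sectional area A = πD²/4 = π(0.202)²/4 = 0.03205 m²; mean velocity V = Q/A = 0.3444/0.03205 = 10.75 m/s.
Reynolds number Re = ρVD/μ = 1720 · 10.75 · 0.202 / 0.00412 = 9.064e+05.
Re > 4000 → turbulent. Relative roughness ε/D = 3.5e-05/0.202 = 0.000173. Haaland: 1/√f = -1.8 log₁₀[(0.000173/3.7)^1.11 + 6.9/9.064e+05] = -1.8 log₁₀[1.56e-05 + 7.61e-06] = 8.34, so f = 0.01438.
Total minor-loss coefficient ΣK = 1·1 = 1.
ΔP = [f·L/D + ΣK]·(ρV²/2) = [0.01438·11.7/0.202 + 1]·(1720·10.75²/2) = [0.8327 + 1]·9.935e+04 = 1.821e+05 Pa.
ΔP = 1.821e+05 Pa = 182 kPa.

ΔP ≈ 182 kPa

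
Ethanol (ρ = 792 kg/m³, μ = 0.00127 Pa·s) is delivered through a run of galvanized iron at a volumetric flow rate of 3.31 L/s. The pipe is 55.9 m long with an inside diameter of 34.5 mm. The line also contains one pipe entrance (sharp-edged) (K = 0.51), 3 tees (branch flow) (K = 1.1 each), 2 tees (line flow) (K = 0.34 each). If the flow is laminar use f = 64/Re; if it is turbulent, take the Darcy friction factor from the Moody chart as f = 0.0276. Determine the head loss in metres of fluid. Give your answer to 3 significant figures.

h_f ≈ 31.4 m

Q = 3.31 L/s = 3.31/1000 = 0.00331 m³/s.
Cross-sectional area A = πD²/4 = π(0.0345)²/4 = 0.0009348 m²; mean velocity V = Q/A = 0.00331/0.0009348 = 3.541 m/s.
Reynolds number Re = ρVD/μ = 792 · 3.541 · 0.0345 / 0.00127 = 7.618e+04.
Re > 4000 → turbulent; use the Moody-chart value f = 0.0276.
Total minor-loss coefficient ΣK = 1·0.51 + 3·1.1 + 2·0.34 = 4.49.
ΔP = [f·L/D + ΣK]·(ρV²/2) = [0.0276·55.9/0.0345 + 4.49]·(792·3.541²/2) = [44.72 + 4.49]·4965 = 2.443e+05 Pa.
Head loss h_f = ΔP/(ρg) = 2.443e+05/(792·9.81) = 31.4 m.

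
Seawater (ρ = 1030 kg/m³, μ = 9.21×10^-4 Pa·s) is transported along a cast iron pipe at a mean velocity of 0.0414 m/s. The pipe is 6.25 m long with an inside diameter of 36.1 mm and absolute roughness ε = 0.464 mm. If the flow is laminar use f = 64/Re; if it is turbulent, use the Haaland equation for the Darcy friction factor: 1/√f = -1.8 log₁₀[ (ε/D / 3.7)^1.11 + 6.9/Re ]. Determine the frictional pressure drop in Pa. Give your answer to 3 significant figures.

ΔP ≈ 5.85 Pa

Reynolds number Re = ρVD/μ = 1030 · 0.0414 · 0.0361 / 0.000921 = 1671.
Re < 2300 → laminar flow, so f = 64/Re = 64/1671 = 0.03829 (the turbulent correlation is not needed).
Darcy-Weisbach: ΔP = f(L/D)(ρV²/2) = 0.03829·(6.25/0.0361)·(1030·0.0414²/2) = 0.03829·173.1·0.8827 = 5.852 Pa.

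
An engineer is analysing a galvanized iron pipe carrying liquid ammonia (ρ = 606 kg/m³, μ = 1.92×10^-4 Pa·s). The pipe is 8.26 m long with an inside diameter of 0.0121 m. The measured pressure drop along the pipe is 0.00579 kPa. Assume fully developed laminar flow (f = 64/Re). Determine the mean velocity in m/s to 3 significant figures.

V ≈ 0.0167 m/s

For laminar flow, f = 64/Re with Re = ρVD/μ, so Darcy-Weisbach reduces to ΔP = 32μLV/D². Solving for V: V = ΔP·D²/(32μL) = 5.79·(0.0121)²/(32·0.000192·8.26) = 0.0167 m/s.
Check: Re = ρVD/μ = 606·0.0167·0.0121/0.000192 = 637.9 < 2300, so the laminar assumption holds.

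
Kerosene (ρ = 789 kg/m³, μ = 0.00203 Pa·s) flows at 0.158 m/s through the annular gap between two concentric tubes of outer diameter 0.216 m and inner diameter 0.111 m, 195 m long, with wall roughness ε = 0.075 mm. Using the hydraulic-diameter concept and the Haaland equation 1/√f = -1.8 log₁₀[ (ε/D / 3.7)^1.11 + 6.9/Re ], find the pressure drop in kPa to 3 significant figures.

Hydraulic diameter D_h = 4A/P = D_o - D_i = 0.216 - 0.111 = 0.105 m.
Re = ρVD_h/μ = 789·0.158·0.105/0.00203 = 6448.
ε/D_h = 7.5e-05/0.105 = 0.000714; Haaland gives 1/√f = -1.8 log₁₀[7.54e-05+0.00107] = 5.294, so f = 0.03568.
ΔP = f(L/D_h)(ρV²/2) = 0.03568·195/0.105·9.848 = 652.6 Pa.
ΔP = 0.653 kPa.

ΔP ≈ 0.653 kPa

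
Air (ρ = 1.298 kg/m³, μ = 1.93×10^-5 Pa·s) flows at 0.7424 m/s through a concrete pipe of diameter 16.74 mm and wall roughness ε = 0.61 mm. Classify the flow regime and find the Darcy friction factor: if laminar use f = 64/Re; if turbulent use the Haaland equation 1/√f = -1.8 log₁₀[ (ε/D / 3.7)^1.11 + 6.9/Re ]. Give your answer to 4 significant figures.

f ≈ 0.07657

Re = ρVD/μ = 1.298·0.7424·0.01674/1.93e-05 = 835.8.
Re < 2300 → laminar, so f = 64/Re = 0.07657 (roughness is irrelevant in laminar flow).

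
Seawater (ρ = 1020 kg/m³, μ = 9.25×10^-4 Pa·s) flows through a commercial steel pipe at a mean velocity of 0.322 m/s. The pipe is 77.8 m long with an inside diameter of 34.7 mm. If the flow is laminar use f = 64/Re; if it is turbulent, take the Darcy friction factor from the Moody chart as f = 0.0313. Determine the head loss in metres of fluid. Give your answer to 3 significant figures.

h_f ≈ 0.371 m

Reynolds number Re = ρVD/μ = 1020 · 0.322 · 0.0347 / 0.000925 = 1.232e+04.
Re > 4000 → turbulent; use the Moody-chart value f = 0.0313.
Darcy-Weisbach: ΔP = f(L/D)(ρV²/2) = 0.0313·(77.8/0.0347)·(1020·0.322²/2) = 0.0313·2242·52.88 = 3711 Pa.
Head loss h_f = ΔP/(ρg) = 3711/(1020·9.81) = 0.371 m.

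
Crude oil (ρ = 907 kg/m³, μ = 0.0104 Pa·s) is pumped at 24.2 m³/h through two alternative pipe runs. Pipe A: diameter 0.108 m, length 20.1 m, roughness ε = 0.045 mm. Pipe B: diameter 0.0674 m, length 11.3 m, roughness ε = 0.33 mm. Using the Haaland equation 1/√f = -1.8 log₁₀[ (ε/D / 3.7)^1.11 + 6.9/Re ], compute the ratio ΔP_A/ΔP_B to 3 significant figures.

ΔP_A/ΔP_B ≈ 0.159

Pipe A: V = Q/A = 0.006722/0.009161 = 0.7338 m/s; Re = 6912; ε/D = 0.000417; Haaland → f = 0.03468; ΔP_A = f(L/D)(ρV²/2) = 1576 Pa.
Pipe B: V = Q/A = 0.006722/0.003568 = 1.884 m/s; Re = 1.107e+04; ε/D = 0.0049; Haaland → f = 0.03672; ΔP_B = f(L/D)(ρV²/2) = 9911 Pa.
ΔP_A/ΔP_B = 1576/9911 = 0.159.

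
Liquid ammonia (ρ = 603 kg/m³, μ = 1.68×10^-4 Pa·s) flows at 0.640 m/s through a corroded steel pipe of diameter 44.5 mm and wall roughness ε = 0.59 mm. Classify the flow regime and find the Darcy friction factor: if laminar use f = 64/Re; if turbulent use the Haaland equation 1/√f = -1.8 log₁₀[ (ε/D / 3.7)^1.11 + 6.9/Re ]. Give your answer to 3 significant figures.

Re = ρVD/μ = 603·0.64·0.0445/0.000168 = 1.022e+05.
Re > 4000 → turbulent. ε/D = 0.00059/0.0445 = 0.0133; Haaland: 1/√f = -1.8 log₁₀[0.00193 + 6.75e-05] = 4.86, so f = 0.04234.

f ≈ 0.0423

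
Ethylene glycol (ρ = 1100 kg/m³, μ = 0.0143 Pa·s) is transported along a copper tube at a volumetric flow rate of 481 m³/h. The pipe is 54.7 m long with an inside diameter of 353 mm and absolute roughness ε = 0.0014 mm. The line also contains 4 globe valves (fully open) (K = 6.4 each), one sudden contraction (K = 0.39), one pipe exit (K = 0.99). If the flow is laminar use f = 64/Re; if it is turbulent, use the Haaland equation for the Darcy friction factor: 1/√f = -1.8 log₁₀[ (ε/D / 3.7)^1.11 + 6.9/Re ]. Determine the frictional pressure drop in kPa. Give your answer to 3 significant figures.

Q = 481 m³/h = 481/3600 = 0.1336 m³/s.
Cross-sectional area A = πD²/4 = π(0.353)²/4 = 0.09787 m²; mean velocity V = Q/A = 0.1336/0.09787 = 1.365 m/s.
Reynolds number Re = ρVD/μ = 1100 · 1.365 · 0.353 / 0.0143 = 3.707e+04.
Re > 4000 → turbulent. Relative roughness ε/D = 1.4e-06/0.353 = 3.97e-06. Haaland: 1/√f = -1.8 log₁₀[(3.97e-06/3.7)^1.11 + 6.9/3.707e+04] = -1.8 log₁₀[2.36e-07 + 0.000186] = 6.713, so f = 0.02219.
Total minor-loss coefficient ΣK = 4·6.4 + 1·0.39 + 1·0.99 = 27.
ΔP = [f·L/D + ΣK]·(ρV²/2) = [0.02219·54.7/0.353 + 27]·(1100·1.365²/2) = [3.438 + 27]·1025 = 3.118e+04 Pa.
ΔP = 3.118e+04 Pa = 31.2 kPa.

ΔP ≈ 31.2 kPa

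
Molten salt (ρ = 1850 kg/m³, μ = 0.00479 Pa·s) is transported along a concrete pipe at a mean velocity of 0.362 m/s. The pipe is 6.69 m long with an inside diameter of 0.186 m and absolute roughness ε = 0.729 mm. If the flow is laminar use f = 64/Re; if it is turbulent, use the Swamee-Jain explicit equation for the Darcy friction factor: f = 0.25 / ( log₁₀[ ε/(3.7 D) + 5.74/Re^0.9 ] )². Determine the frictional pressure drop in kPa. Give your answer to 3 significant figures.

Reynolds number Re = ρVD/μ = 1850 · 0.362 · 0.186 / 0.00479 = 2.601e+04.
Re > 4000 → turbulent. Relative roughness ε/D = 0.000729/0.186 = 0.00392. Swamee-Jain: f = 0.25/(log₁₀[0.00392/3.7 + 5.74/2.601e+04^0.9])² = 0.25/(log₁₀[0.00106 + 0.00061])² = 0.25/(-2.777)² = 0.03241.
Darcy-Weisbach: ΔP = f(L/D)(ρV²/2) = 0.03241·(6.69/0.186)·(1850·0.362²/2) = 0.03241·35.97·121.2 = 141.3 Pa.
ΔP = 141.3 Pa = 0.141 kPa.

ΔP ≈ 0.141 kPa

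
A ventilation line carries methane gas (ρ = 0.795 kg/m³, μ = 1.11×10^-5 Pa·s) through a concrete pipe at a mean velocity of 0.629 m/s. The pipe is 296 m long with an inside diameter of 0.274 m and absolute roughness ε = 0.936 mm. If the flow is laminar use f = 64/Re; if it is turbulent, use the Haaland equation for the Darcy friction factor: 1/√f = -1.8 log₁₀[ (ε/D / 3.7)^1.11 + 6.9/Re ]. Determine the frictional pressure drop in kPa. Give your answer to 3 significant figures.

Reynolds number Re = ρVD/μ = 0.795 · 0.629 · 0.274 / 1.11e-05 = 1.234e+04.
Re > 4000 → turbulent. Relative roughness ε/D = 0.000936/0.274 = 0.00342. Haaland: 1/√f = -1.8 log₁₀[(0.00342/3.7)^1.11 + 6.9/1.234e+04] = -1.8 log₁₀[0.000428 + 0.000559] = 5.41, so f = 0.03416.
Darcy-Weisbach: ΔP = f(L/D)(ρV²/2) = 0.03416·(296/0.274)·(0.795·0.629²/2) = 0.03416·1080·0.1573 = 5.804 Pa.
ΔP = 5.804 Pa = 0.00580 kPa.

ΔP ≈ 0.00580 kPa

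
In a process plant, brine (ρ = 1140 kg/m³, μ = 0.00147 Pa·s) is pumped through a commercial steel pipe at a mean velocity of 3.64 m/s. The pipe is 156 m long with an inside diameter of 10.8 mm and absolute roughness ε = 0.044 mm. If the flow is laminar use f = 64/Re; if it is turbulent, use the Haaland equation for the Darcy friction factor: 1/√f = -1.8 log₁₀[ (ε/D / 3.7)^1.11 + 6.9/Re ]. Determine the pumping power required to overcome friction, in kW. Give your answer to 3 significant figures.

Reynolds number Re = ρVD/μ = 1140 · 3.64 · 0.0108 / 0.00147 = 3.049e+04.
Re > 4000 → turbulent. Relative roughness ε/D = 4.4e-05/0.0108 = 0.00407. Haaland: 1/√f = -1.8 log₁₀[(0.00407/3.7)^1.11 + 6.9/3.049e+04] = -1.8 log₁₀[0.000521 + 0.000226] = 5.628, so f = 0.03157.
Darcy-Weisbach: ΔP = f(L/D)(ρV²/2) = 0.03157·(156/0.0108)·(1140·3.64²/2) = 0.03157·1.444e+04·7552 = 3.444e+06 Pa.
Q = V·A = 3.64·9.161e-05 = 0.0003335 m³/s.
Pumping power P = QΔP = 0.0003335·3.444e+06 = 1148 W = 1.15 kW.

P ≈ 1.15 kW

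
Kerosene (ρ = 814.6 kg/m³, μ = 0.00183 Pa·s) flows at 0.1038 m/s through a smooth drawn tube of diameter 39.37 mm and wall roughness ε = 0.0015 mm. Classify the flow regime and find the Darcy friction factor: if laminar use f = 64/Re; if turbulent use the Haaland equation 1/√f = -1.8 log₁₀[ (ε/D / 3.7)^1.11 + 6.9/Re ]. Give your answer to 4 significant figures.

Re = ρVD/μ = 814.6·0.1038·0.03937/0.00183 = 1819.
Re < 2300 → laminar, so f = 64/Re = 0.03518 (roughness is irrelevant in laminar flow).

f ≈ 0.03518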